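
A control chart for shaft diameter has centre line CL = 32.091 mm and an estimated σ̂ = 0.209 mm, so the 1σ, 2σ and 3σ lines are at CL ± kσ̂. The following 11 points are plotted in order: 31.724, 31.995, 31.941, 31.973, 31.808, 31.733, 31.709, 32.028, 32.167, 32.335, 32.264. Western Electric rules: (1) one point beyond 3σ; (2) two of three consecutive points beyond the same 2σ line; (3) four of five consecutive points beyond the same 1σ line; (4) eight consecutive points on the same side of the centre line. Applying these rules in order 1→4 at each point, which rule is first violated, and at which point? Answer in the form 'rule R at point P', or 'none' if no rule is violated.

rule 4 at point 8

Zone of each point (C = within 1σ̂, B = 1σ̂–2σ̂, A = 2σ̂–3σ̂, * = beyond 3σ̂; sign = side of CL): 1:-B, 2:-C, 3:-C, 4:-C, 5:-B, 6:-B, 7:-B, 8:-C, 9:+C, 10:+B, 11:+C
Rule 4 (eight consecutive points on the same side of the centre line) is satisfied at point 8.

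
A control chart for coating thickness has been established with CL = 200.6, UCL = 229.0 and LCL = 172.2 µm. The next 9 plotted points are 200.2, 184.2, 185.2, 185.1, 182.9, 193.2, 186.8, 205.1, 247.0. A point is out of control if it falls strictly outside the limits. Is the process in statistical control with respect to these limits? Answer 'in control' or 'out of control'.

out of control

Compare each point to [172.2, 229.0]: sample 9 = 247.0 > UCL.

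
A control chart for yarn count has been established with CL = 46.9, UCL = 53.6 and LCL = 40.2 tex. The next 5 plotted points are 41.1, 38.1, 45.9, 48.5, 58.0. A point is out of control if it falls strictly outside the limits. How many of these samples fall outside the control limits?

2

Compare each point to [40.2, 53.6]: sample 2 = 38.1 < LCL; sample 5 = 58.0 > UCL.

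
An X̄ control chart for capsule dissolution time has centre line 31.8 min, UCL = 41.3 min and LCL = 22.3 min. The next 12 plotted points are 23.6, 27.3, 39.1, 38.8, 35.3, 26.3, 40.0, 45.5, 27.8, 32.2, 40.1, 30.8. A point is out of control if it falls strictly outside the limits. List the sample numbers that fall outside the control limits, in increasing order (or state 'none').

8

Compare each point to [22.3, 41.3]: sample 8 = 45.5 > UCL.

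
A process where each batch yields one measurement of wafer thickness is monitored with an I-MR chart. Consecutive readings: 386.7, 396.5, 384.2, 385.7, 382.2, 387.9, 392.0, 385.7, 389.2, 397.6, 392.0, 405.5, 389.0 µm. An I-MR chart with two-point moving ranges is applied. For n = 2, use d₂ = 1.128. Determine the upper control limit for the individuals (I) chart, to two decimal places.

410.43

X̄ = (386.7 + 396.5 + 384.2 + 385.7 + 382.2 + 387.9 + 392.0 + 385.7 + 389.2 + 397.6 + 392.0 + 405.5 + 389.0) / 13 = 390.3231
Moving ranges: 9.8, 12.3, 1.5, 3.5, 5.7, 4.1, 6.3, 3.5, 8.4, 5.6, 13.5, 16.5; M̄R̄ = 90.7000 / 12 = 7.5583
UCL = X̄ + 3·M̄R̄/d₂ = 390.3231 + 3 × 7.5583 / 1.128 = 410.4250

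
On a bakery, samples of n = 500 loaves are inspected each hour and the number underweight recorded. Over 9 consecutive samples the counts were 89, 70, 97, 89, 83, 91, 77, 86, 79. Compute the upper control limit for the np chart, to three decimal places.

109.701

p̄ = Σdᵢ / (k·n) = 761 / (9 × 500) = 0.16911
UCL = np̄ + 3·√(np̄(1−p̄)) = 84.5556 + 3 × √(84.5556×0.83089) = 84.5556 + 3 × 8.3819 = 109.7013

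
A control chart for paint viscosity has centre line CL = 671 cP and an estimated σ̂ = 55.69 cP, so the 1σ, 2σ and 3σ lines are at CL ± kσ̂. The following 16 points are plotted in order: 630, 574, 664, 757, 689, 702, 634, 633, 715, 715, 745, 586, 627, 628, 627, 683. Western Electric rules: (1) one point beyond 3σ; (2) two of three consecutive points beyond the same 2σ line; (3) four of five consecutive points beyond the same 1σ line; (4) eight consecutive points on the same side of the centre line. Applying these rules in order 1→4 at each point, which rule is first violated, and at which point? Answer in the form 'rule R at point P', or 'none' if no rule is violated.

Zone of each point (C = within 1σ̂, B = 1σ̂–2σ̂, A = 2σ̂–3σ̂, * = beyond 3σ̂; sign = side of CL): 1:-C, 2:-B, 3:-C, 4:+B, 5:+C, 6:+C, 7:-C, 8:-C, 9:+C, 10:+C, 11:+B, 12:-B, 13:-C, 14:-C, 15:-C, 16:+C
No rule fires across all 16 points.

none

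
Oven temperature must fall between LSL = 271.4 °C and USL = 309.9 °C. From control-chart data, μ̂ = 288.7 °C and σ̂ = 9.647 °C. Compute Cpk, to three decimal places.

Cpu = (USL − μ̂) / (3σ̂) = (309.9 − 288.7) / (3 × 9.647) = 0.7325; Cpl = (μ̂ − LSL) / (3σ̂) = (288.7 − 271.4) / (3 × 9.647) = 0.5978; Cpk = min(Cpu, Cpl) = 0.5978

0.598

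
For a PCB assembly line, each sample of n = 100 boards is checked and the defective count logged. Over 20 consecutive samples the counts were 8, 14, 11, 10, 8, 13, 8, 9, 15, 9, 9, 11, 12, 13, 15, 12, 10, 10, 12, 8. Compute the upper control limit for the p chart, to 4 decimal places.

p̄ = Σdᵢ / (k·n) = 217 / (20 × 100) = 0.10850
UCL = p̄ + 3·√(p̄(1−p̄)/n) = 0.10850 + 3 × √(0.10850×0.89150/100) = 0.10850 + 3 × 0.03110 = 0.20180

0.2018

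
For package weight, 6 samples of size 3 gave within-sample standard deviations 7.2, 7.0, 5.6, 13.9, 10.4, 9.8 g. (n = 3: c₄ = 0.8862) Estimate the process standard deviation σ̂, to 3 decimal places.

10.137

s̄ = (7.2 + 7.0 + 5.6 + 13.9 + 10.4 + 9.8) / 6 = 8.9833
σ̂ = s̄ / c₄ = 8.9833 / 0.8862 = 10.1369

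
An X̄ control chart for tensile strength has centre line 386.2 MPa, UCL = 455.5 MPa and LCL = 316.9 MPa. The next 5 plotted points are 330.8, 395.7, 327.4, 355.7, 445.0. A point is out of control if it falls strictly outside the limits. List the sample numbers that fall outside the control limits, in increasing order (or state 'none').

All 5 points lie within [316.9, 455.5].

none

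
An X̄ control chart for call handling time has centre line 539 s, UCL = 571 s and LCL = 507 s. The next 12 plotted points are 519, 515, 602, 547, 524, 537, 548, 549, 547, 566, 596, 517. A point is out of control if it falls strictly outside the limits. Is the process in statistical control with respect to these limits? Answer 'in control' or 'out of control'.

Compare each point to [507, 571]: sample 3 = 602 > UCL; sample 11 = 596 > UCL.

out of control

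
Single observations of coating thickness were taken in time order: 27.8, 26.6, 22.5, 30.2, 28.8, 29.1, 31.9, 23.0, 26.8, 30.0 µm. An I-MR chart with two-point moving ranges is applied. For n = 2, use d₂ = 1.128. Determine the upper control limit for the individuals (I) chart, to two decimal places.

X̄ = (27.8 + 26.6 + 22.5 + 30.2 + 28.8 + 29.1 + 31.9 + 23.0 + 26.8 + 30.0) / 10 = 27.6700
Moving ranges: 1.2, 4.1, 7.7, 1.4, 0.3, 2.8, 8.9, 3.8, 3.2; M̄R̄ = 33.4000 / 9 = 3.7111
UCL = X̄ + 3·M̄R̄/d₂ = 27.6700 + 3 × 3.7111 / 1.128 = 37.5400

37.54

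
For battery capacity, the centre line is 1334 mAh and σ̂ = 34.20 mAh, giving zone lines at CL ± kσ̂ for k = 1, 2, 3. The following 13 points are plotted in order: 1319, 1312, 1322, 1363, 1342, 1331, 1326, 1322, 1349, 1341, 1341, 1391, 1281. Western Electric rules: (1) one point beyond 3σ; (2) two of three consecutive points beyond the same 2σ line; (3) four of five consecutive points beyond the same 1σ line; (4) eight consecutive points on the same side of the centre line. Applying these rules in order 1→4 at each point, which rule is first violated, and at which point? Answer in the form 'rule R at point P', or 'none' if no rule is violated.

none

Zone of each point (C = within 1σ̂, B = 1σ̂–2σ̂, A = 2σ̂–3σ̂, * = beyond 3σ̂; sign = side of CL): 1:-C, 2:-C, 3:-C, 4:+C, 5:+C, 6:-C, 7:-C, 8:-C, 9:+C, 10:+C, 11:+C, 12:+B, 13:-B
No rule fires across all 13 points.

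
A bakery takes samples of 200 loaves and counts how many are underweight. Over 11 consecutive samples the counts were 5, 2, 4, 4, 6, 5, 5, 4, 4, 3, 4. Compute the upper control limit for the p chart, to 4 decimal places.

p̄ = Σdᵢ / (k·n) = 46 / (11 × 200) = 0.02091
UCL = p̄ + 3·√(p̄(1−p̄)/n) = 0.02091 + 3 × √(0.02091×0.97909/200) = 0.02091 + 3 × 0.01012 = 0.05126

0.0513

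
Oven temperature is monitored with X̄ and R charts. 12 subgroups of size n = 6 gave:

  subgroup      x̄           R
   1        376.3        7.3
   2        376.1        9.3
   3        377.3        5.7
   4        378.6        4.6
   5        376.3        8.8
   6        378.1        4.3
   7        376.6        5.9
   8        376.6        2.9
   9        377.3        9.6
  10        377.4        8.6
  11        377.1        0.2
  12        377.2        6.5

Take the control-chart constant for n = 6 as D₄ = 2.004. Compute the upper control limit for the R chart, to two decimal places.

R̄ = (7.3 + 9.3 + 5.7 + 4.6 + 8.8 + 4.3 + 5.9 + 2.9 + 9.6 + 8.6 + 0.2 + 6.5) / 12 = 73.7000 / 12 = 6.1417
UCL_R = D₄·R̄ = 2.004 × 6.1417 = 12.3079

12.31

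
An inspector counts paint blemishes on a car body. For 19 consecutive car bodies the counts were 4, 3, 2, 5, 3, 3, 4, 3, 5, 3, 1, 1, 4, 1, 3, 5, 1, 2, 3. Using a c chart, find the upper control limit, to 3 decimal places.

8.098

c̄ = (4 + 3 + 2 + 5 + 3 + 3 + 4 + 3 + 5 + 3 + 1 + 1 + 4 + 1 + 3 + 5 + 1 + 2 + 3) / 19 = 56 / 19 = 2.9474
UCL = c̄ + 3√c̄ = 2.9474 + 3 × √2.9474 = 2.9474 + 3 × 1.7168 = 8.0977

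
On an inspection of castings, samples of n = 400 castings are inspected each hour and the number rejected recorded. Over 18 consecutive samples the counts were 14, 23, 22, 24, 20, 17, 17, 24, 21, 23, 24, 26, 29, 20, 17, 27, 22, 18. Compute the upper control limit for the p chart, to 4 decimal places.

p̄ = Σdᵢ / (k·n) = 388 / (18 × 400) = 0.05389
UCL = p̄ + 3·√(p̄(1−p̄)/n) = 0.05389 + 3 × √(0.05389×0.94611/400) = 0.05389 + 3 × 0.01129 = 0.08776

0.0878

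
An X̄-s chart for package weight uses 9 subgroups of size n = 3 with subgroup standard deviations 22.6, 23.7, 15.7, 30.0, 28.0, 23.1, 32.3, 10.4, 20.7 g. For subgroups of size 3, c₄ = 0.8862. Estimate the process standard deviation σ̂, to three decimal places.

25.891

s̄ = (22.6 + 23.7 + 15.7 + 30.0 + 28.0 + 23.1 + 32.3 + 10.4 + 20.7) / 9 = 22.9444
σ̂ = s̄ / c₄ = 22.9444 / 0.8862 = 25.8908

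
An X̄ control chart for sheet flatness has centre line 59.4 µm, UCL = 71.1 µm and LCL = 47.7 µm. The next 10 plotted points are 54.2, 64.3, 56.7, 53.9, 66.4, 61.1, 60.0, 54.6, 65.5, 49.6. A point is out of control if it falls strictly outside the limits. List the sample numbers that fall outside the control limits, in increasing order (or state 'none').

All 10 points lie within [47.7, 71.1].

none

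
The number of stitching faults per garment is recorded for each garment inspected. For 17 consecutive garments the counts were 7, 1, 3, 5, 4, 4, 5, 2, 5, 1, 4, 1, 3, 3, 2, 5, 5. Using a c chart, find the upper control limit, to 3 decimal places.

9.165

c̄ = (7 + 1 + 3 + 5 + 4 + 4 + 5 + 2 + 5 + 1 + 4 + 1 + 3 + 3 + 2 + 5 + 5) / 17 = 60 / 17 = 3.5294
UCL = c̄ + 3√c̄ = 3.5294 + 3 × √3.5294 = 3.5294 + 3 × 1.8787 = 9.1654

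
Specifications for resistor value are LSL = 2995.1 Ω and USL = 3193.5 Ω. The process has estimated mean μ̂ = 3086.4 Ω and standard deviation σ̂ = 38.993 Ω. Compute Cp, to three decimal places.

Cp = (USL − LSL) / (6σ̂) = (3193.5 − 2995.1) / (6 × 38.993) = 198.4000 / 233.9580 = 0.8480

0.848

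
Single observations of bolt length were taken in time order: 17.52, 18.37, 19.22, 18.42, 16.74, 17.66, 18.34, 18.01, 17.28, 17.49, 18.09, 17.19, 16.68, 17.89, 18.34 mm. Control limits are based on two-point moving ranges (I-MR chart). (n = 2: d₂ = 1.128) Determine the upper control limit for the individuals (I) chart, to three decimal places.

19.852

X̄ = (17.52 + 18.37 + 19.22 + 18.42 + 16.74 + 17.66 + 18.34 + 18.01 + 17.28 + 17.49 + 18.09 + 17.19 + 16.68 + 17.89 + 18.34) / 15 = 17.8160
Moving ranges: 0.85, 0.85, 0.80, 1.68, 0.92, 0.68, 0.33, 0.73, 0.21, 0.60, 0.90, 0.51, 1.21, 0.45; M̄R̄ = 10.7200 / 14 = 0.7657
UCL = X̄ + 3·M̄R̄/d₂ = 17.8160 + 3 × 0.7657 / 1.128 = 19.8525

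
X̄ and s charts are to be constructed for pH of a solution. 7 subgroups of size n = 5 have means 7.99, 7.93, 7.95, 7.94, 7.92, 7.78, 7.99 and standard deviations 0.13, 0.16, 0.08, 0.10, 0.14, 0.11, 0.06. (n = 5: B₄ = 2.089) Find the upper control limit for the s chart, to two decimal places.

s̄ = (0.13 + 0.16 + 0.08 + 0.10 + 0.14 + 0.11 + 0.06) / 7 = 0.1114
UCL_s = B₄·s̄ = 2.089 × 0.1114 = 0.2328

0.23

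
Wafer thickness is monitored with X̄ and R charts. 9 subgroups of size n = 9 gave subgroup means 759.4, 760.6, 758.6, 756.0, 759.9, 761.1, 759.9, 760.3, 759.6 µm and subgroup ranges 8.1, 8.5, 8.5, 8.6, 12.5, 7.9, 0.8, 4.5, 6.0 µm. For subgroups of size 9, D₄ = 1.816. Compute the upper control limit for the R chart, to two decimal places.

R̄ = (8.1 + 8.5 + 8.5 + 8.6 + 12.5 + 7.9 + 0.8 + 4.5 + 6.0) / 9 = 65.4000 / 9 = 7.2667
UCL_R = D₄·R̄ = 1.816 × 7.2667 = 13.1963

13.20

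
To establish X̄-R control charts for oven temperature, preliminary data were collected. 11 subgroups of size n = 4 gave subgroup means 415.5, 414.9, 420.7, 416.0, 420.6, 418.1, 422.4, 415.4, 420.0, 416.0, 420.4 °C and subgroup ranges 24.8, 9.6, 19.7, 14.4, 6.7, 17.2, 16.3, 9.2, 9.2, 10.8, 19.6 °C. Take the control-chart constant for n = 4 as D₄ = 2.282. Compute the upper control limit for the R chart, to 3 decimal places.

R̄ = (24.8 + 9.6 + 19.7 + 14.4 + 6.7 + 17.2 + 16.3 + 9.2 + 9.2 + 10.8 + 19.6) / 11 = 157.5000 / 11 = 14.3182
UCL_R = D₄·R̄ = 2.282 × 14.3182 = 32.6741

32.674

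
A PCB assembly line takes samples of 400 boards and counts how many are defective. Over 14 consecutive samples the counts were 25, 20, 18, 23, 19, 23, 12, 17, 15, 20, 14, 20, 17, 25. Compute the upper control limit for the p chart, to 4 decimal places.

p̄ = Σdᵢ / (k·n) = 268 / (14 × 400) = 0.04786
UCL = p̄ + 3·√(p̄(1−p̄)/n) = 0.04786 + 3 × √(0.04786×0.95214/400) = 0.04786 + 3 × 0.01067 = 0.07988

0.0799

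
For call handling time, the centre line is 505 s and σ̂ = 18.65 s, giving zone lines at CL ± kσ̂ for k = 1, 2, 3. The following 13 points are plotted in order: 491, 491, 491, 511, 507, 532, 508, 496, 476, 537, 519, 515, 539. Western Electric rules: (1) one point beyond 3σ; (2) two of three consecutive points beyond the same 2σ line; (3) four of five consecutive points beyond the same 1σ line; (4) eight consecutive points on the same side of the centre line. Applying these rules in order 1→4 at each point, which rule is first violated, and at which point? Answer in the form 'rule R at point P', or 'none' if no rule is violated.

Zone of each point (C = within 1σ̂, B = 1σ̂–2σ̂, A = 2σ̂–3σ̂, * = beyond 3σ̂; sign = side of CL): 1:-C, 2:-C, 3:-C, 4:+C, 5:+C, 6:+B, 7:+C, 8:-C, 9:-B, 10:+B, 11:+C, 12:+C, 13:+B
No rule fires across all 13 points.

none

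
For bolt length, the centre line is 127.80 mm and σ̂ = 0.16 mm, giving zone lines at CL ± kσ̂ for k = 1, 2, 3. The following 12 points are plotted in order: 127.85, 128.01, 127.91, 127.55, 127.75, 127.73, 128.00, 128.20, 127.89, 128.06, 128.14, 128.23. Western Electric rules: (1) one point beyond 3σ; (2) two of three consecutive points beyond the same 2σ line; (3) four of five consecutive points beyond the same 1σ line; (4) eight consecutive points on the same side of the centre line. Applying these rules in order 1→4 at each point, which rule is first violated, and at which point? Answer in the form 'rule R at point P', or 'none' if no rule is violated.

Zone of each point (C = within 1σ̂, B = 1σ̂–2σ̂, A = 2σ̂–3σ̂, * = beyond 3σ̂; sign = side of CL): 1:+C, 2:+B, 3:+C, 4:-B, 5:-C, 6:-C, 7:+B, 8:+A, 9:+C, 10:+B, 11:+A, 12:+A
Rule 3 (four of five consecutive points beyond the same 1σ limit) is satisfied at point 11.

rule 3 at point 11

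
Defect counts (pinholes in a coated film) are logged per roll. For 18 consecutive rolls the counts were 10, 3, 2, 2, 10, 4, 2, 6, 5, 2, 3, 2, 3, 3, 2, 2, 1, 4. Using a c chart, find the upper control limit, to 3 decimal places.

9.411

c̄ = (10 + 3 + 2 + 2 + 10 + 4 + 2 + 6 + 5 + 2 + 3 + 2 + 3 + 3 + 2 + 2 + 1 + 4) / 18 = 66 / 18 = 3.6667
UCL = c̄ + 3√c̄ = 3.6667 + 3 × √3.6667 = 3.6667 + 3 × 1.9149 = 9.4112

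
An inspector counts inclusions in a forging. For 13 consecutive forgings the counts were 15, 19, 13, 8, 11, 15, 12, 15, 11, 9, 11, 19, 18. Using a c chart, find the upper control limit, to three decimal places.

c̄ = (15 + 19 + 13 + 8 + 11 + 15 + 12 + 15 + 11 + 9 + 11 + 19 + 18) / 13 = 176 / 13 = 13.5385
UCL = c̄ + 3√c̄ = 13.5385 + 3 × √13.5385 = 13.5385 + 3 × 3.6795 = 24.5769

24.577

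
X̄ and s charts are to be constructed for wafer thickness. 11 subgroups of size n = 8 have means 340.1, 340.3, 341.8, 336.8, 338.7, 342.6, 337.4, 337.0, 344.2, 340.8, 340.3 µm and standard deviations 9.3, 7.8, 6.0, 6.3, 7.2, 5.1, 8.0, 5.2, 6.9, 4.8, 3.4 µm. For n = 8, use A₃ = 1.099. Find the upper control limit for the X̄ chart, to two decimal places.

X̄̄ = (340.1 + 340.3 + 341.8 + 336.8 + 338.7 + 342.6 + 337.4 + 337.0 + 344.2 + 340.8 + 340.3) / 11 = 340.0000
s̄ = (9.3 + 7.8 + 6.0 + 6.3 + 7.2 + 5.1 + 8.0 + 5.2 + 6.9 + 4.8 + 3.4) / 11 = 6.3636
UCL = X̄̄ + A₃·s̄ = 340.0000 + 1.099 × 6.3636 = 346.9936

346.99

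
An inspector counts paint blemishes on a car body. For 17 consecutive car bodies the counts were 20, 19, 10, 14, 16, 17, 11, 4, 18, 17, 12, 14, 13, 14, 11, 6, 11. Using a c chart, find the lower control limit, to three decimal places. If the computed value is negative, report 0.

c̄ = (20 + 19 + 10 + 14 + 16 + 17 + 11 + 4 + 18 + 17 + 12 + 14 + 13 + 14 + 11 + 6 + 11) / 17 = 227 / 17 = 13.3529
LCL = c̄ − 3√c̄ = 13.3529 − 3 × 3.6542 = 2.3904

2.390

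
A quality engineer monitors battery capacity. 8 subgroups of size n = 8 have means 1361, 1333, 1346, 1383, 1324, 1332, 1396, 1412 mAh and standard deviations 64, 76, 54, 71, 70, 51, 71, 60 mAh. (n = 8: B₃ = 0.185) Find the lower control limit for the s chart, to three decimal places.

s̄ = (64 + 76 + 54 + 71 + 70 + 51 + 71 + 60) / 8 = 64.6250
LCL_s = B₃·s̄ = 0.185 × 64.6250 = 11.9556

11.956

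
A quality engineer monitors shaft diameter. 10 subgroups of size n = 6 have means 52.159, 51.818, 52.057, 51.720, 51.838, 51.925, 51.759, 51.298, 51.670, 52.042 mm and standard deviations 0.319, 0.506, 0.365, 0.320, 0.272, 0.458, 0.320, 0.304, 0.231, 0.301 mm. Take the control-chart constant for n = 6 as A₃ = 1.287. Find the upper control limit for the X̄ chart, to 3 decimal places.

X̄̄ = (52.159 + 51.818 + 52.057 + 51.720 + 51.838 + 51.925 + 51.759 + 51.298 + 51.670 + 52.042) / 10 = 51.8286
s̄ = (0.319 + 0.506 + 0.365 + 0.320 + 0.272 + 0.458 + 0.320 + 0.304 + 0.231 + 0.301) / 10 = 0.3396
UCL = X̄̄ + A₃·s̄ = 51.8286 + 1.287 × 0.3396 = 52.2657

52.266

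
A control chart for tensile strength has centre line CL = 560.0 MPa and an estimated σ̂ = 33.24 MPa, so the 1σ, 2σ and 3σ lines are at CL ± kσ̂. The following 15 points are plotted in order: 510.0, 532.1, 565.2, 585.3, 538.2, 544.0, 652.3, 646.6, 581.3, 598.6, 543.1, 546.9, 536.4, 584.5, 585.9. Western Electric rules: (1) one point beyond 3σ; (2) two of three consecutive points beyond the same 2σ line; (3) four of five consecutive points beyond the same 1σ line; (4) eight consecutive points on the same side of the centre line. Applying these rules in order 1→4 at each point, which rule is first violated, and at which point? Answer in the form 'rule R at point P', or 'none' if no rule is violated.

rule 2 at point 8

Zone of each point (C = within 1σ̂, B = 1σ̂–2σ̂, A = 2σ̂–3σ̂, * = beyond 3σ̂; sign = side of CL): 1:-B, 2:-C, 3:+C, 4:+C, 5:-C, 6:-C, 7:+A, 8:+A, 9:+C, 10:+B, 11:-C, 12:-C, 13:-C, 14:+C, 15:+C
Rule 2 (two of three consecutive points beyond the same 2σ limit) is satisfied at point 8.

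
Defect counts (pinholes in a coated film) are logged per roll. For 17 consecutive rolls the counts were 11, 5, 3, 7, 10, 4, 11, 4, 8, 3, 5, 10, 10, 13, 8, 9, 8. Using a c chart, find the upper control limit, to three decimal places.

15.852

c̄ = (11 + 5 + 3 + 7 + 10 + 4 + 11 + 4 + 8 + 3 + 5 + 10 + 10 + 13 + 8 + 9 + 8) / 17 = 129 / 17 = 7.5882
UCL = c̄ + 3√c̄ = 7.5882 + 3 × √7.5882 = 7.5882 + 3 × 2.7547 = 15.8523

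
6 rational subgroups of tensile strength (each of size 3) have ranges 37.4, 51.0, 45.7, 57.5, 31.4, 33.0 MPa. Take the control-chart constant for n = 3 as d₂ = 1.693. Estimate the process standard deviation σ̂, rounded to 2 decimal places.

R̄ = (37.4 + 51.0 + 45.7 + 57.5 + 31.4 + 33.0) / 6 = 42.6667
σ̂ = R̄ / d₂ = 42.6667 / 1.693 = 25.2018

25.20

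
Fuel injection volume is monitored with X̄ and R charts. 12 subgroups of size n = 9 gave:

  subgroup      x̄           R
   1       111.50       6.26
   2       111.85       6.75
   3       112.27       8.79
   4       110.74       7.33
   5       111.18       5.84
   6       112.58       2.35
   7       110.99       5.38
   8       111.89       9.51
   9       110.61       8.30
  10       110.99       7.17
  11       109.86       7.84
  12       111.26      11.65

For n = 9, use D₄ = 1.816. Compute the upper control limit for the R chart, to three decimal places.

13.192

R̄ = (6.26 + 6.75 + 8.79 + 7.33 + 5.84 + 2.35 + 5.38 + 9.51 + 8.30 + 7.17 + 7.84 + 11.65) / 12 = 87.1700 / 12 = 7.2642
UCL_R = D₄·R̄ = 1.816 × 7.2642 = 13.1917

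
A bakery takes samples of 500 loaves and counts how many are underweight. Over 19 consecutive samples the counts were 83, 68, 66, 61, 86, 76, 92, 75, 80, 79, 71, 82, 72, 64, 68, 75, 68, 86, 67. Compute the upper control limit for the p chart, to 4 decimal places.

0.1972

p̄ = Σdᵢ / (k·n) = 1419 / (19 × 500) = 0.14937
UCL = p̄ + 3·√(p̄(1−p̄)/n) = 0.14937 + 3 × √(0.14937×0.85063/500) = 0.14937 + 3 × 0.01594 = 0.19719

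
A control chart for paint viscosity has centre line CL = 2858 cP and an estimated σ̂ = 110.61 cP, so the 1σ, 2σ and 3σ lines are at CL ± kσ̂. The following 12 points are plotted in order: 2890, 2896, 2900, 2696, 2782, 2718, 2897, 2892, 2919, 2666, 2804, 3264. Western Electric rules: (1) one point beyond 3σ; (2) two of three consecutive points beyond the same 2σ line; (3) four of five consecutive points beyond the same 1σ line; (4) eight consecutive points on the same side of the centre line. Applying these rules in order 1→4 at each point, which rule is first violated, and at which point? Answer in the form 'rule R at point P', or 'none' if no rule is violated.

rule 1 at point 12

Zone of each point (C = within 1σ̂, B = 1σ̂–2σ̂, A = 2σ̂–3σ̂, * = beyond 3σ̂; sign = side of CL): 1:+C, 2:+C, 3:+C, 4:-B, 5:-C, 6:-B, 7:+C, 8:+C, 9:+C, 10:-B, 11:-C, 12:+*
Rule 1 (one point beyond the 3σ limits) is satisfied at point 12.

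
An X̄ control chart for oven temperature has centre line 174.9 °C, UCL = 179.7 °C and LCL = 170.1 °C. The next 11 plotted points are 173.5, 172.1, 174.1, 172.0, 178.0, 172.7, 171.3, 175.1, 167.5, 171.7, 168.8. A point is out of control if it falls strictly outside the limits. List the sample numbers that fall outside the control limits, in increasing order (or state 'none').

9, 11

Compare each point to [170.1, 179.7]: sample 9 = 167.5 < LCL; sample 11 = 168.8 < LCL.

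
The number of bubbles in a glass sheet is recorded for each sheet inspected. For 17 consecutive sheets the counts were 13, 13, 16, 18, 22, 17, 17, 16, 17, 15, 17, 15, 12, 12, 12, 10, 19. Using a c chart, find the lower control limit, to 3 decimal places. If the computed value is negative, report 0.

c̄ = (13 + 13 + 16 + 18 + 22 + 17 + 17 + 16 + 17 + 15 + 17 + 15 + 12 + 12 + 12 + 10 + 19) / 17 = 261 / 17 = 15.3529
LCL = c̄ − 3√c̄ = 15.3529 − 3 × 3.9183 = 3.5981

3.598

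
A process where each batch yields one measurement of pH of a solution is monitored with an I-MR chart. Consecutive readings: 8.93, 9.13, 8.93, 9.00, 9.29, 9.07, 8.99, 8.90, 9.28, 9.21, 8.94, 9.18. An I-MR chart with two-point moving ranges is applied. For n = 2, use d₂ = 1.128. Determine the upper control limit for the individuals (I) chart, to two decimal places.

X̄ = (8.93 + 9.13 + 8.93 + 9.00 + 9.29 + 9.07 + 8.99 + 8.90 + 9.28 + 9.21 + 8.94 + 9.18) / 12 = 9.0708
Moving ranges: 0.20, 0.20, 0.07, 0.29, 0.22, 0.08, 0.09, 0.38, 0.07, 0.27, 0.24; M̄R̄ = 2.1100 / 11 = 0.1918
UCL = X̄ + 3·M̄R̄/d₂ = 9.0708 + 3 × 0.1918 / 1.128 = 9.5810

9.58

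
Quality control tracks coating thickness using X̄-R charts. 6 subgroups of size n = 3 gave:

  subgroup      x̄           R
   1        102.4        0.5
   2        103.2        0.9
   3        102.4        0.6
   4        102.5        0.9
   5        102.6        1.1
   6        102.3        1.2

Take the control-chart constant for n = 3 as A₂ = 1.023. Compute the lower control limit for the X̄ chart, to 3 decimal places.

101.680

X̄̄ = (102.4 + 103.2 + 102.4 + 102.5 + 102.6 + 102.3) / 6 = 615.4000 / 6 = 102.5667
R̄ = (0.5 + 0.9 + 0.6 + 0.9 + 1.1 + 1.2) / 6 = 5.2000 / 6 = 0.8667
LCL = X̄̄ − A₂·R̄ = 102.5667 − 1.023 × 0.8667 = 101.6801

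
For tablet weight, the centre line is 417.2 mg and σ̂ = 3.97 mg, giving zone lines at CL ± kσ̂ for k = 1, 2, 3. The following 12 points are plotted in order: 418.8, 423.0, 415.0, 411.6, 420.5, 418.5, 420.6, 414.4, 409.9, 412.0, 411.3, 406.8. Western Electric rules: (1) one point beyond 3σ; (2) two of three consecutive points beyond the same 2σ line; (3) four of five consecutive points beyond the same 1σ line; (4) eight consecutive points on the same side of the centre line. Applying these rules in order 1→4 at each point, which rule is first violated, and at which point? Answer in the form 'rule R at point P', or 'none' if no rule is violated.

Zone of each point (C = within 1σ̂, B = 1σ̂–2σ̂, A = 2σ̂–3σ̂, * = beyond 3σ̂; sign = side of CL): 1:+C, 2:+B, 3:-C, 4:-B, 5:+C, 6:+C, 7:+C, 8:-C, 9:-B, 10:-B, 11:-B, 12:-A
Rule 3 (four of five consecutive points beyond the same 1σ limit) is satisfied at point 12.

rule 3 at point 12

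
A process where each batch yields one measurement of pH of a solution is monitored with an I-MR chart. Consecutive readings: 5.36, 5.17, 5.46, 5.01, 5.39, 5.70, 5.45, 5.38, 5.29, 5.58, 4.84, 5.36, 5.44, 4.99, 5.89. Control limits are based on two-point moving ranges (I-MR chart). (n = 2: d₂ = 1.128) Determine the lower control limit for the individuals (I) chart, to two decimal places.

X̄ = (5.36 + 5.17 + 5.46 + 5.01 + 5.39 + 5.70 + 5.45 + 5.38 + 5.29 + 5.58 + 4.84 + 5.36 + 5.44 + 4.99 + 5.89) / 15 = 5.3540
Moving ranges: 0.19, 0.29, 0.45, 0.38, 0.31, 0.25, 0.07, 0.09, 0.29, 0.74, 0.52, 0.08, 0.45, 0.90; M̄R̄ = 5.0100 / 14 = 0.3579
LCL = X̄ − 3·M̄R̄/d₂ = 5.3540 − 3 × 0.3579 / 1.128 = 4.4023

4.40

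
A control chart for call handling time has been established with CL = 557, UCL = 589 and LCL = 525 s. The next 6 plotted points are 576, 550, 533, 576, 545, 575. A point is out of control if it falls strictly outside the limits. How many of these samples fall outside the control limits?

All 6 points lie within [525, 589].

0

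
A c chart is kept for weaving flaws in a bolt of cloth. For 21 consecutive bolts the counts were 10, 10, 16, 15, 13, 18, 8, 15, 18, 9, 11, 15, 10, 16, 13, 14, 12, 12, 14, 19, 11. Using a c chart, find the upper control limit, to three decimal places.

24.221

c̄ = (10 + 10 + 16 + 15 + 13 + 18 + 8 + 15 + 18 + 9 + 11 + 15 + 10 + 16 + 13 + 14 + 12 + 12 + 14 + 19 + 11) / 21 = 279 / 21 = 13.2857
UCL = c̄ + 3√c̄ = 13.2857 + 3 × √13.2857 = 13.2857 + 3 × 3.6450 = 24.2206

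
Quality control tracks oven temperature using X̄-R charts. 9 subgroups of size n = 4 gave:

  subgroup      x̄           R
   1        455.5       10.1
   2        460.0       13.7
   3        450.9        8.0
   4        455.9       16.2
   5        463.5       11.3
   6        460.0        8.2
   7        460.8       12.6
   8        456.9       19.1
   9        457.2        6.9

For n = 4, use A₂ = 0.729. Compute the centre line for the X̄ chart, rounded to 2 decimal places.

457.86

X̄̄ = (455.5 + 460.0 + 450.9 + 455.9 + 463.5 + 460.0 + 460.8 + 456.9 + 457.2) / 9 = 4120.7000 / 9 = 457.8556
CL = X̄̄ = 457.8556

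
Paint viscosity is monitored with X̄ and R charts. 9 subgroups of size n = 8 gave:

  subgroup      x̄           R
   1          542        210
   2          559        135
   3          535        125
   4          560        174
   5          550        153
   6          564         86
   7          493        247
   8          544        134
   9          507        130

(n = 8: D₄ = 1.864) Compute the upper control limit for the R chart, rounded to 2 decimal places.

R̄ = (210 + 135 + 125 + 174 + 153 + 86 + 247 + 134 + 130) / 9 = 1394.0000 / 9 = 154.8889
UCL_R = D₄·R̄ = 1.864 × 154.8889 = 288.7129

288.71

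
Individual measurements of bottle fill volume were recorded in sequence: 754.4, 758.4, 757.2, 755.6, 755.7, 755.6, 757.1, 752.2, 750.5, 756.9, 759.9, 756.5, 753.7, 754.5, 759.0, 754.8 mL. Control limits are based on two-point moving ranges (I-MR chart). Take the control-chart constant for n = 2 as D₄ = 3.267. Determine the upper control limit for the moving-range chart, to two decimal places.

8.76

Moving ranges: 4.0, 1.2, 1.6, 0.1, 0.1, 1.5, 4.9, 1.7, 6.4, 3.0, 3.4, 2.8, 0.8, 4.5, 4.2; M̄R̄ = 40.2000 / 15 = 2.6800
UCL_MR = D₄·M̄R̄ = 3.267 × 2.6800 = 8.7556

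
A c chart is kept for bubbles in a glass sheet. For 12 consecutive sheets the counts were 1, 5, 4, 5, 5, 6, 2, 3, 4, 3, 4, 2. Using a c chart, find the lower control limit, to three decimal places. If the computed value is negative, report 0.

c̄ = (1 + 5 + 4 + 5 + 5 + 6 + 2 + 3 + 4 + 3 + 4 + 2) / 12 = 44 / 12 = 3.6667
LCL = c̄ − 3√c̄ = 3.6667 − 3 × 1.9149 = -2.0779 → 0 (cannot be negative)

0.000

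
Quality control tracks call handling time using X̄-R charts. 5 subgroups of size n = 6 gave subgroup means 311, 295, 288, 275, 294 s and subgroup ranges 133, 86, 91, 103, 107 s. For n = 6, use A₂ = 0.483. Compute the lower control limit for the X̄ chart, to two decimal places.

242.37

X̄̄ = (311 + 295 + 288 + 275 + 294) / 5 = 1463.0000 / 5 = 292.6000
R̄ = (133 + 86 + 91 + 103 + 107) / 5 = 520.0000 / 5 = 104.0000
LCL = X̄̄ − A₂·R̄ = 292.6000 − 0.483 × 104.0000 = 242.3680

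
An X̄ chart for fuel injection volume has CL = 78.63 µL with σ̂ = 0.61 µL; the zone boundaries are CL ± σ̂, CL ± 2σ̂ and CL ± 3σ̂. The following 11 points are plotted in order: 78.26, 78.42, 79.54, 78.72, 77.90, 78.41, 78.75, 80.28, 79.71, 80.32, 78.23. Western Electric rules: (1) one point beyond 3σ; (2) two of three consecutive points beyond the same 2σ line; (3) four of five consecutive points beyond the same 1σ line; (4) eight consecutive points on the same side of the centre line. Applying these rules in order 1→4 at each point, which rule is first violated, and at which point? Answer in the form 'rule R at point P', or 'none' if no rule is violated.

rule 2 at point 10

Zone of each point (C = within 1σ̂, B = 1σ̂–2σ̂, A = 2σ̂–3σ̂, * = beyond 3σ̂; sign = side of CL): 1:-C, 2:-C, 3:+B, 4:+C, 5:-B, 6:-C, 7:+C, 8:+A, 9:+B, 10:+A, 11:-C
Rule 2 (two of three consecutive points beyond the same 2σ limit) is satisfied at point 10.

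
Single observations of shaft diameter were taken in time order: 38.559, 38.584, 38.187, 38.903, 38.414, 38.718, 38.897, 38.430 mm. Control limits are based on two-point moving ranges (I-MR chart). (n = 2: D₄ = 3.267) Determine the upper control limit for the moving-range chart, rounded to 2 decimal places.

Moving ranges: 0.025, 0.397, 0.716, 0.489, 0.304, 0.179, 0.467; M̄R̄ = 2.5770 / 7 = 0.3681
UCL_MR = D₄·M̄R̄ = 3.267 × 0.3681 = 1.2027

1.20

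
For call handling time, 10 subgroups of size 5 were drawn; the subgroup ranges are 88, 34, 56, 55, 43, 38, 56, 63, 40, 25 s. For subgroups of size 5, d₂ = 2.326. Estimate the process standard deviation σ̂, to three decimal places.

R̄ = (88 + 34 + 56 + 55 + 43 + 38 + 56 + 63 + 40 + 25) / 10 = 49.8000
σ̂ = R̄ / d₂ = 49.8000 / 2.326 = 21.4101

21.410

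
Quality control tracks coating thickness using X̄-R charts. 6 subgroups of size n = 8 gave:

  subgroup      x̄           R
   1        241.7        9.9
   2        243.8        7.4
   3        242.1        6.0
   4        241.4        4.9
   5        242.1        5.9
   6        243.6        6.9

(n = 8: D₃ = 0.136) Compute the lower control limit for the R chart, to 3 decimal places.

R̄ = (9.9 + 7.4 + 6.0 + 4.9 + 5.9 + 6.9) / 6 = 41.0000 / 6 = 6.8333
LCL_R = D₃·R̄ = 0.136 × 6.8333 = 0.9293

0.929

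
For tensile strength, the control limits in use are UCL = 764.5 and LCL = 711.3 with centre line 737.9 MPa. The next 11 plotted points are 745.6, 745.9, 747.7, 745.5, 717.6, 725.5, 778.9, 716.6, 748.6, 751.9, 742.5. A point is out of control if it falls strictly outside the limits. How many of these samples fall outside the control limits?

1

Compare each point to [711.3, 764.5]: sample 7 = 778.9 > UCL.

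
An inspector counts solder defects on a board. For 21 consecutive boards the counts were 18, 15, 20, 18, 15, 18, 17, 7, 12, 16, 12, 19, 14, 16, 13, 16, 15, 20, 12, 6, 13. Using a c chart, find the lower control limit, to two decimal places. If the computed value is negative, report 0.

c̄ = (18 + 15 + 20 + 18 + 15 + 18 + 17 + 7 + 12 + 16 + 12 + 19 + 14 + 16 + 13 + 16 + 15 + 20 + 12 + 6 + 13) / 21 = 312 / 21 = 14.8571
LCL = c̄ − 3√c̄ = 14.8571 − 3 × 3.8545 = 3.2937

3.29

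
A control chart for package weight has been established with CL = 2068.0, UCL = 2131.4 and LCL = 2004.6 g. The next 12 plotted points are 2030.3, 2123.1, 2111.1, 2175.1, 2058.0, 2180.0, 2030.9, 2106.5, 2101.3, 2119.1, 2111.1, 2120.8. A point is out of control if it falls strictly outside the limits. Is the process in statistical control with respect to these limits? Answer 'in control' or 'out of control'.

Compare each point to [2004.6, 2131.4]: sample 4 = 2175.1 > UCL; sample 6 = 2180.0 > UCL.

out of control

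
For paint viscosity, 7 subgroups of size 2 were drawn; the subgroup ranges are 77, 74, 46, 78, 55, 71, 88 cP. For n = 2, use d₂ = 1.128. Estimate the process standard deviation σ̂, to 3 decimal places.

61.930

R̄ = (77 + 74 + 46 + 78 + 55 + 71 + 88) / 7 = 69.8571
σ̂ = R̄ / d₂ = 69.8571 / 1.128 = 61.9301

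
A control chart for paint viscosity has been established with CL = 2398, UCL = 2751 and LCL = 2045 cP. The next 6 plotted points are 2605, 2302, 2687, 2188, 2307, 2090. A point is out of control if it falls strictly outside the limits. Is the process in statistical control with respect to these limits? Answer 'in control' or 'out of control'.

All 6 points lie within [2045, 2751].

in control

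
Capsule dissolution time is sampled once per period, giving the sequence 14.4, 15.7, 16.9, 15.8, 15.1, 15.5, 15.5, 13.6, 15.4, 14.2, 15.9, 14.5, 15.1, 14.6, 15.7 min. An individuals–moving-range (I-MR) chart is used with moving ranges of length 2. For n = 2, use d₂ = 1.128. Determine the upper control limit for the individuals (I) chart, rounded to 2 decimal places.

18.02

X̄ = (14.4 + 15.7 + 16.9 + 15.8 + 15.1 + 15.5 + 15.5 + 13.6 + 15.4 + 14.2 + 15.9 + 14.5 + 15.1 + 14.6 + 15.7) / 15 = 15.1933
Moving ranges: 1.3, 1.2, 1.1, 0.7, 0.4, 0.0, 1.9, 1.8, 1.2, 1.7, 1.4, 0.6, 0.5, 1.1; M̄R̄ = 14.9000 / 14 = 1.0643
UCL = X̄ + 3·M̄R̄/d₂ = 15.1933 + 3 × 1.0643 / 1.128 = 18.0239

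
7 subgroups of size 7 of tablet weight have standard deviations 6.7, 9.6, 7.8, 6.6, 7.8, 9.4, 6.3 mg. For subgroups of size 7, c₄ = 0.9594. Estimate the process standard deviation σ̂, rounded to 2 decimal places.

s̄ = (6.7 + 9.6 + 7.8 + 6.6 + 7.8 + 9.4 + 6.3) / 7 = 7.7429
σ̂ = s̄ / c₄ = 7.7429 / 0.9594 = 8.0705

8.07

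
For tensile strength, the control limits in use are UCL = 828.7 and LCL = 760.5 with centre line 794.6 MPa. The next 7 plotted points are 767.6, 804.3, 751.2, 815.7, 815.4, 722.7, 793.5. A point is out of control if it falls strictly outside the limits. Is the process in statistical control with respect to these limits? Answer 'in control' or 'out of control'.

Compare each point to [760.5, 828.7]: sample 3 = 751.2 < LCL; sample 6 = 722.7 < LCL.

out of control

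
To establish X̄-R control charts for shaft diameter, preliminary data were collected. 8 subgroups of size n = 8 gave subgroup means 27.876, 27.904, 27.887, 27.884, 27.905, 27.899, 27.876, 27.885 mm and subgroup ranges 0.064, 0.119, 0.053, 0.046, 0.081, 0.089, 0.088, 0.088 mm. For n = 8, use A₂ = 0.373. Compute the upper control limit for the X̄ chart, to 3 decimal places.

27.919

X̄̄ = (27.876 + 27.904 + 27.887 + 27.884 + 27.905 + 27.899 + 27.876 + 27.885) / 8 = 223.1160 / 8 = 27.8895
R̄ = (0.064 + 0.119 + 0.053 + 0.046 + 0.081 + 0.089 + 0.088 + 0.088) / 8 = 0.6280 / 8 = 0.0785
UCL = X̄̄ + A₂·R̄ = 27.8895 + 0.373 × 0.0785 = 27.9188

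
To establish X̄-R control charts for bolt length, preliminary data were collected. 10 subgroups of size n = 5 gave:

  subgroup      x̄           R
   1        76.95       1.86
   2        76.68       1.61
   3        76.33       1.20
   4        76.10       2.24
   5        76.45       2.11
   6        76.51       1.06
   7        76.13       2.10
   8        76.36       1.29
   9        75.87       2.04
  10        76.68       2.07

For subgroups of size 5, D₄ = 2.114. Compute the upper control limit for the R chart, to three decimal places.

R̄ = (1.86 + 1.61 + 1.20 + 2.24 + 2.11 + 1.06 + 2.10 + 1.29 + 2.04 + 2.07) / 10 = 17.5800 / 10 = 1.7580
UCL_R = D₄·R̄ = 2.114 × 1.7580 = 3.7164

3.716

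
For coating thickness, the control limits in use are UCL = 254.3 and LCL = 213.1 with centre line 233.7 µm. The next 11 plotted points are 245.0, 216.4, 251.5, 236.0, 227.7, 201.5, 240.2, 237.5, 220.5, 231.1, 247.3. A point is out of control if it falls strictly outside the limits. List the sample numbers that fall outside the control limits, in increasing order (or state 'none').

6

Compare each point to [213.1, 254.3]: sample 6 = 201.5 < LCL.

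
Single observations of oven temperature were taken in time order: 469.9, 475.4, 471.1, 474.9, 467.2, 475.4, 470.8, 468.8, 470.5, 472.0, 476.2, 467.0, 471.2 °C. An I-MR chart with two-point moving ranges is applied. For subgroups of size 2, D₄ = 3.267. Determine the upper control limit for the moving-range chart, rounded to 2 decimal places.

Moving ranges: 5.5, 4.3, 3.8, 7.7, 8.2, 4.6, 2.0, 1.7, 1.5, 4.2, 9.2, 4.2; M̄R̄ = 56.9000 / 12 = 4.7417
UCL_MR = D₄·M̄R̄ = 3.267 × 4.7417 = 15.4910

15.49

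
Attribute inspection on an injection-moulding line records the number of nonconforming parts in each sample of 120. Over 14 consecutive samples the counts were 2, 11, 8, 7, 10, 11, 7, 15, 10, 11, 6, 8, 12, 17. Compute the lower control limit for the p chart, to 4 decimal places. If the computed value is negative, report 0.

p̄ = Σdᵢ / (k·n) = 135 / (14 × 120) = 0.08036
LCL = p̄ − 3·√(p̄(1−p̄)/n) = 0.08036 − 3 × 0.02482 = 0.00591

0.0059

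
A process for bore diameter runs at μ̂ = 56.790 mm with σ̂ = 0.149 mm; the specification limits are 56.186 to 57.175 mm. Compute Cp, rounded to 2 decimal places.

Cp = (USL − LSL) / (6σ̂) = (57.175 − 56.186) / (6 × 0.149) = 0.9890 / 0.8940 = 1.1063

1.11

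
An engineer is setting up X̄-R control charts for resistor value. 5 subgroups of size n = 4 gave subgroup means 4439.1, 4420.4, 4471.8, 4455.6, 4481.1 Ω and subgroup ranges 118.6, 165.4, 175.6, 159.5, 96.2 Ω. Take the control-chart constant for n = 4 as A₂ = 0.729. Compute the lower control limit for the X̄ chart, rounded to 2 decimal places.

4349.31

X̄̄ = (4439.1 + 4420.4 + 4471.8 + 4455.6 + 4481.1) / 5 = 22268.0000 / 5 = 4453.6000
R̄ = (118.6 + 165.4 + 175.6 + 159.5 + 96.2) / 5 = 715.3000 / 5 = 143.0600
LCL = X̄̄ − A₂·R̄ = 4453.6000 − 0.729 × 143.0600 = 4349.3093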